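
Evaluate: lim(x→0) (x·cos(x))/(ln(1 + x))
This is a 0/0 indeterminate form.

Apply L'Hôpital's rule: differentiate numerator and denominator separately.
  f(x) = x·cos(x)   ⇒   f'(x) = -x·sin(x) + cos(x)
  g(x) = ln(x + 1)   ⇒   g'(x) = 1/(x + 1)
  lim(x→0) f'(x)/g'(x) = lim(x→0) (-x·sin(x) + cos(x))/(1/(x + 1))
  = 1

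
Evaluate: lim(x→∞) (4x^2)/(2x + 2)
This is an ∞/∞ indeterminate form.

Apply L'Hôpital's rule: differentiate numerator and denominator separately.
  f(x) = 4·x^2   ⇒   f'(x) = 8·x
  g(x) = 2·x + 2   ⇒   g'(x) = 2
  lim(x→∞) f'(x)/g'(x) = lim(x→∞) (8·x)/(2)
  = ∞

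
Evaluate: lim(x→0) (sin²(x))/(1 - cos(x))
This is a 0/0 indeterminate form.

Apply L'Hôpital's rule: differentiate numerator and denominator separately.
  f(x) = sin(x)^2   ⇒   f'(x) = 2·sin(x)·cos(x)
  g(x) = 1 - cos(x)   ⇒   g'(x) = sin(x)
  lim(x→0) f'(x)/g'(x) = lim(x→0) (2·sin(x)·cos(x))/(sin(x))
  = 2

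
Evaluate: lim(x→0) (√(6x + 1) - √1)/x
This is a standard limit.

Factor or rationalize the expression:
  lim(x→0) (√(6x + 1) - √1)/x = 3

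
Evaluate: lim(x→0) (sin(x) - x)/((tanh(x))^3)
This is a 0/0 indeterminate form.

Apply L'Hôpital's rule: differentiate numerator and denominator separately.
  f(x) = -x + sin(x)   ⇒   f'(x) = cos(x) - 1
  g(x) = tanh(x)^3   ⇒   g'(x) = (3 - 3·tanh(x)^2)·tanh(x)^2
  lim(x→0) f'(x)/g'(x) = lim(x→0) (cos(x) - 1)/((3 - 3·tanh(x)^2)·tanh(x)^2)
  = -1/6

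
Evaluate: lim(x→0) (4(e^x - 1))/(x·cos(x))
This is a 0/0 indeterminate form.

Apply L'Hôpital's rule: differentiate numerator and denominator separately.
  f(x) = 4·e^(x) - 4   ⇒   f'(x) = 4·e^(x)
  g(x) = x·cos(x)   ⇒   g'(x) = -x·sin(x) + cos(x)
  lim(x→0) f'(x)/g'(x) = lim(x→0) (4·e^(x))/(-x·sin(x) + cos(x))
  = 4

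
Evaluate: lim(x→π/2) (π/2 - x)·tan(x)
This is a 0·∞ indeterminate form.

Rewrite 0·∞ as a quotient (0/0 or ∞/∞ form), then apply L'Hôpital's rule:
  lim(x→π/2) (π/2 - x)·tan(x) = 1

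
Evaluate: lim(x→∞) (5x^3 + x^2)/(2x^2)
This is an ∞/∞ indeterminate form.

Apply L'Hôpital's rule: differentiate numerator and denominator separately.
  f(x) = 5·x^3 + x^2   ⇒   f'(x) = 15·x^2 + 2·x
  g(x) = 2·x^2   ⇒   g'(x) = 4·x
  lim(x→∞) f'(x)/g'(x) = lim(x→∞) (15·x^2 + 2·x)/(4·x)
  = ∞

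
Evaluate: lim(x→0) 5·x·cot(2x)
This is a 0·∞ indeterminate form.

Rewrite 0·∞ as a quotient (0/0 or ∞/∞ form), then apply L'Hôpital's rule:
  lim(x→0) 5·x·cot(2x) = 5/2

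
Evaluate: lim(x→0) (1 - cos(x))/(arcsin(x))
This is a 0/0 indeterminate form.

Apply L'Hôpital's rule: differentiate numerator and denominator separately.
  f(x) = 1 - cos(x)   ⇒   f'(x) = sin(x)
  g(x) = asin(x)   ⇒   g'(x) = 1/sqrt(1 - x^2)
  lim(x→0) f'(x)/g'(x) = lim(x→0) (sin(x))/(1/sqrt(1 - x^2))
  = 0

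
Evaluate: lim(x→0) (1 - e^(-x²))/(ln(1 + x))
This is a 0/0 indeterminate form.

Apply L'Hôpital's rule: differentiate numerator and denominator separately.
  f(x) = 1 - e^(-x^2)   ⇒   f'(x) = 2·x·e^(-x^2)
  g(x) = ln(x + 1)   ⇒   g'(x) = 1/(x + 1)
  lim(x→0) f'(x)/g'(x) = lim(x→0) (2·x·e^(-x^2))/(1/(x + 1))
  = 0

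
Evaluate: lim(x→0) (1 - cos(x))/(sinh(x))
This is a 0/0 indeterminate form.

Apply L'Hôpital's rule: differentiate numerator and denominator separately.
  f(x) = 1 - cos(x)   ⇒   f'(x) = sin(x)
  g(x) = sinh(x)   ⇒   g'(x) = cosh(x)
  lim(x→0) f'(x)/g'(x) = lim(x→0) (sin(x))/(cosh(x))
  = 0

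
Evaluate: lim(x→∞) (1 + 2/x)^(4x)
This is an exponential indeterminate form.

For exponential indeterminate forms, take the natural log:
  Let L = lim(x→∞) (1 + 2/x)^(4x)
  Then ln(L) = lim(x→∞) [exponent × ln(base)]
  Evaluate using L'Hôpital or standard limits, then exponentiate.
  L = e^(8)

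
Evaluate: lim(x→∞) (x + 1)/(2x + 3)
This is an ∞/∞ indeterminate form.

Apply L'Hôpital's rule: differentiate numerator and denominator separately.
  f(x) = x + 1   ⇒   f'(x) = 1
  g(x) = 2·x + 3   ⇒   g'(x) = 2
  lim(x→∞) f'(x)/g'(x) = lim(x→∞) (1)/(2)
  = 1/2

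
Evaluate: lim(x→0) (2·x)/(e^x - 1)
This is a 0/0 indeterminate form.

Apply L'Hôpital's rule: differentiate numerator and denominator separately.
  f(x) = 2·x   ⇒   f'(x) = 2
  g(x) = e^(x) - 1   ⇒   g'(x) = e^(x)
  lim(x→0) f'(x)/g'(x) = lim(x→0) (2)/(e^(x))
  = 2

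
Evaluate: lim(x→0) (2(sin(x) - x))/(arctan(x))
This is a 0/0 indeterminate form.

Apply L'Hôpital's rule: differentiate numerator and denominator separately.
  f(x) = -2·x + 2·sin(x)   ⇒   f'(x) = 2·cos(x) - 2
  g(x) = atan(x)   ⇒   g'(x) = 1/(x^2 + 1)
  lim(x→0) f'(x)/g'(x) = lim(x→0) (2·cos(x) - 2)/(1/(x^2 + 1))
  = 0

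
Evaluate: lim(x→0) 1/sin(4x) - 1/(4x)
This is an ∞-∞ indeterminate form.

Combine fractions or rationalize to convert ∞-∞ to 0/0 form:
  lim(x→0) 1/sin(4x) - 1/(4x) = 0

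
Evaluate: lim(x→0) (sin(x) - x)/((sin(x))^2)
This is a 0/0 indeterminate form.

Apply L'Hôpital's rule: differentiate numerator and denominator separately.
  f(x) = -x + sin(x)   ⇒   f'(x) = cos(x) - 1
  g(x) = sin(x)^2   ⇒   g'(x) = 2·sin(x)·cos(x)
  lim(x→0) f'(x)/g'(x) = lim(x→0) (cos(x) - 1)/(2·sin(x)·cos(x))
  = 0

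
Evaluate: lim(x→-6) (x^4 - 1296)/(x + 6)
This is a standard limit.

Factor or rationalize the expression:
  lim(x→-6) (x^4 - 1296)/(x + 6) = -864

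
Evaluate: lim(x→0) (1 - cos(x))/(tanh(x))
This is a 0/0 indeterminate form.

Apply L'Hôpital's rule: differentiate numerator and denominator separately.
  f(x) = 1 - cos(x)   ⇒   f'(x) = sin(x)
  g(x) = tanh(x)   ⇒   g'(x) = 1 - tanh(x)^2
  lim(x→0) f'(x)/g'(x) = lim(x→0) (sin(x))/(1 - tanh(x)^2)
  = 0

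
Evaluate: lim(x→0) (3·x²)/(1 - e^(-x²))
This is a 0/0 indeterminate form.

Apply L'Hôpital's rule: differentiate numerator and denominator separately.
  f(x) = 3·x^2   ⇒   f'(x) = 6·x
  g(x) = 1 - e^(-x^2)   ⇒   g'(x) = 2·x·e^(-x^2)
  lim(x→0) f'(x)/g'(x) = lim(x→0) (6·x)/(2·x·e^(-x^2))
  = 3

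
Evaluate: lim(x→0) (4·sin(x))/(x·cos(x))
This is a 0/0 indeterminate form.

Apply L'Hôpital's rule: differentiate numerator and denominator separately.
  f(x) = 4·sin(x)   ⇒   f'(x) = 4·cos(x)
  g(x) = x·cos(x)   ⇒   g'(x) = -x·sin(x) + cos(x)
  lim(x→0) f'(x)/g'(x) = lim(x→0) (4·cos(x))/(-x·sin(x) + cos(x))
  = 4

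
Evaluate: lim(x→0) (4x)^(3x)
This is an exponential indeterminate form.

For exponential indeterminate forms, take the natural log:
  Let L = lim(x→0) (4x)^(3x)
  Then ln(L) = lim(x→0) [exponent × ln(base)]
  Evaluate using L'Hôpital or standard limits, then exponentiate.
  L = 1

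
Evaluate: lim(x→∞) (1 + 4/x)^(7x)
This is an exponential indeterminate form.

For exponential indeterminate forms, take the natural log:
  Let L = lim(x→∞) (1 + 4/x)^(7x)
  Then ln(L) = lim(x→∞) [exponent × ln(base)]
  Evaluate using L'Hôpital or standard limits, then exponentiate.
  L = e^(28)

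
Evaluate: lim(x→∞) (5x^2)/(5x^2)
This is an ∞/∞ indeterminate form.

Apply L'Hôpital's rule: differentiate numerator and denominator separately.
  f(x) = 5·x^2   ⇒   f'(x) = 10·x
  g(x) = 5·x^2   ⇒   g'(x) = 10·x
  lim(x→∞) f'(x)/g'(x) = lim(x→∞) (10·x)/(10·x)
  = 1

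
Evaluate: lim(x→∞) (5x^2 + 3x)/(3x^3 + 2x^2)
This is an ∞/∞ indeterminate form.

Apply L'Hôpital's rule: differentiate numerator and denominator separately.
  f(x) = 5·x^2 + 3·x   ⇒   f'(x) = 10·x + 3
  g(x) = 3·x^3 + 2·x^2   ⇒   g'(x) = 9·x^2 + 4·x
  lim(x→∞) f'(x)/g'(x) = lim(x→∞) (10·x + 3)/(9·x^2 + 4·x)
  = 0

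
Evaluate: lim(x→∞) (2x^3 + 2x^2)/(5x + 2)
This is an ∞/∞ indeterminate form.

Apply L'Hôpital's rule: differentiate numerator and denominator separately.
  f(x) = 2·x^3 + 2·x^2   ⇒   f'(x) = 6·x^2 + 4·x
  g(x) = 5·x + 2   ⇒   g'(x) = 5
  lim(x→∞) f'(x)/g'(x) = lim(x→∞) (6·x^2 + 4·x)/(5)
  = ∞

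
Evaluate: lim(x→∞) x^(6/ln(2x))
This is an exponential indeterminate form.

For exponential indeterminate forms, take the natural log:
  Let L = lim(x→∞) x^(6/ln(2x))
  Then ln(L) = lim(x→∞) [exponent × ln(base)]
  Evaluate using L'Hôpital or standard limits, then exponentiate.
  L = e^(6)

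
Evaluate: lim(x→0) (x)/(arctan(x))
This is a 0/0 indeterminate form.

Apply L'Hôpital's rule: differentiate numerator and denominator separately.
  f(x) = x   ⇒   f'(x) = 1
  g(x) = atan(x)   ⇒   g'(x) = 1/(x^2 + 1)
  lim(x→0) f'(x)/g'(x) = lim(x→0) (1)/(1/(x^2 + 1))
  = 1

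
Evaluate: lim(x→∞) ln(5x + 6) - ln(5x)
This is an ∞-∞ indeterminate form.

Combine fractions or rationalize to convert ∞-∞ to 0/0 form:
  lim(x→∞) ln(5x + 6) - ln(5x) = 0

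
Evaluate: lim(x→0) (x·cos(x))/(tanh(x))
This is a 0/0 indeterminate form.

Apply L'Hôpital's rule: differentiate numerator and denominator separately.
  f(x) = x·cos(x)   ⇒   f'(x) = -x·sin(x) + cos(x)
  g(x) = tanh(x)   ⇒   g'(x) = 1 - tanh(x)^2
  lim(x→0) f'(x)/g'(x) = lim(x→0) (-x·sin(x) + cos(x))/(1 - tanh(x)^2)
  = 1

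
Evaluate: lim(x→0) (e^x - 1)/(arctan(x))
This is a 0/0 indeterminate form.

Apply L'Hôpital's rule: differentiate numerator and denominator separately.
  f(x) = e^(x) - 1   ⇒   f'(x) = e^(x)
  g(x) = atan(x)   ⇒   g'(x) = 1/(x^2 + 1)
  lim(x→0) f'(x)/g'(x) = lim(x→0) (e^(x))/(1/(x^2 + 1))
  = 1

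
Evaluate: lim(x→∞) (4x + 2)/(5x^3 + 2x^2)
This is an ∞/∞ indeterminate form.

Apply L'Hôpital's rule: differentiate numerator and denominator separately.
  f(x) = 4·x + 2   ⇒   f'(x) = 4
  g(x) = 5·x^3 + 2·x^2   ⇒   g'(x) = 15·x^2 + 4·x
  lim(x→∞) f'(x)/g'(x) = lim(x→∞) (4)/(15·x^2 + 4·x)
  = 0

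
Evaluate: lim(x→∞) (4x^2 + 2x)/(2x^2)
This is an ∞/∞ indeterminate form.

Apply L'Hôpital's rule: differentiate numerator and denominator separately.
  f(x) = 4·x^2 + 2·x   ⇒   f'(x) = 8·x + 2
  g(x) = 2·x^2   ⇒   g'(x) = 4·x
  lim(x→∞) f'(x)/g'(x) = lim(x→∞) (8·x + 2)/(4·x)
  = 2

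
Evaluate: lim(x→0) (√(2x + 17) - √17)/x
This is a standard limit.

Factor or rationalize the expression:
  lim(x→0) (√(2x + 17) - √17)/x = sqrt(17)/17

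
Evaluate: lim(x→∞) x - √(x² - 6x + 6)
This is an ∞-∞ indeterminate form.

Combine fractions or rationalize to convert ∞-∞ to 0/0 form:
  lim(x→∞) x - √(x² - 6x + 6) = 3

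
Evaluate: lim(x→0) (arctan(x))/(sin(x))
This is a 0/0 indeterminate form.

Apply L'Hôpital's rule: differentiate numerator and denominator separately.
  f(x) = atan(x)   ⇒   f'(x) = 1/(x^2 + 1)
  g(x) = sin(x)   ⇒   g'(x) = cos(x)
  lim(x→0) f'(x)/g'(x) = lim(x→0) (1/(x^2 + 1))/(cos(x))
  = 1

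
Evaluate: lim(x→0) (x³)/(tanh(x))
This is a 0/0 indeterminate form.

Apply L'Hôpital's rule: differentiate numerator and denominator separately.
  f(x) = x^3   ⇒   f'(x) = 3·x^2
  g(x) = tanh(x)   ⇒   g'(x) = 1 - tanh(x)^2
  lim(x→0) f'(x)/g'(x) = lim(x→0) (3·x^2)/(1 - tanh(x)^2)
  = 0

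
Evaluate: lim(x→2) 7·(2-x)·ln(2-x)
This is a 0·∞ indeterminate form.

Rewrite 0·∞ as a quotient (0/0 or ∞/∞ form), then apply L'Hôpital's rule:
  lim(x→2) 7·(2-x)·ln(2-x) = 0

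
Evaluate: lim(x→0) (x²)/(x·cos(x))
This is a 0/0 indeterminate form.

Apply L'Hôpital's rule: differentiate numerator and denominator separately.
  f(x) = x^2   ⇒   f'(x) = 2·x
  g(x) = x·cos(x)   ⇒   g'(x) = -x·sin(x) + cos(x)
  lim(x→0) f'(x)/g'(x) = lim(x→0) (2·x)/(-x·sin(x) + cos(x))
  = 0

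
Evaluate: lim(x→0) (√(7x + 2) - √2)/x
This is a standard limit.

Factor or rationalize the expression:
  lim(x→0) (√(7x + 2) - √2)/x = 7·sqrt(2)/4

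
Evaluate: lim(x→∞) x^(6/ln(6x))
This is an exponential indeterminate form.

For exponential indeterminate forms, take the natural log:
  Let L = lim(x→∞) x^(6/ln(6x))
  Then ln(L) = lim(x→∞) [exponent × ln(base)]
  Evaluate using L'Hôpital or standard limits, then exponentiate.
  L = e^(6)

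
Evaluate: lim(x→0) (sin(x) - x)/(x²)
This is a 0/0 indeterminate form.

Apply L'Hôpital's rule: differentiate numerator and denominator separately.
  f(x) = -x + sin(x)   ⇒   f'(x) = cos(x) - 1
  g(x) = x^2   ⇒   g'(x) = 2·x
  lim(x→0) f'(x)/g'(x) = lim(x→0) (cos(x) - 1)/(2·x)
  = 0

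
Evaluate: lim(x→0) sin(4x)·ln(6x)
This is a 0·∞ indeterminate form.

Rewrite 0·∞ as a quotient (0/0 or ∞/∞ form), then apply L'Hôpital's rule:
  lim(x→0) sin(4x)·ln(6x) = 0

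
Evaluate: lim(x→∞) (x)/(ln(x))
This is an ∞/∞ indeterminate form.

Apply L'Hôpital's rule: differentiate numerator and denominator separately.
  f(x) = x   ⇒   f'(x) = 1
  g(x) = ln(x)   ⇒   g'(x) = 1/x
  lim(x→∞) f'(x)/g'(x) = lim(x→∞) (1)/(1/x)
  = ∞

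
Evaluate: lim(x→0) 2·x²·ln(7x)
This is a 0·∞ indeterminate form.

Rewrite 0·∞ as a quotient (0/0 or ∞/∞ form), then apply L'Hôpital's rule:
  lim(x→0) 2·x²·ln(7x) = 0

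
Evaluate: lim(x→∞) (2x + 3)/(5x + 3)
This is an ∞/∞ indeterminate form.

Apply L'Hôpital's rule: differentiate numerator and denominator separately.
  f(x) = 2·x + 3   ⇒   f'(x) = 2
  g(x) = 5·x + 3   ⇒   g'(x) = 5
  lim(x→∞) f'(x)/g'(x) = lim(x→∞) (2)/(5)
  = 2/5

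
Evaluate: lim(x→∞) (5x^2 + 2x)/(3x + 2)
This is an ∞/∞ indeterminate form.

Apply L'Hôpital's rule: differentiate numerator and denominator separately.
  f(x) = 5·x^2 + 2·x   ⇒   f'(x) = 10·x + 2
  g(x) = 3·x + 2   ⇒   g'(x) = 3
  lim(x→∞) f'(x)/g'(x) = lim(x→∞) (10·x + 2)/(3)
  = ∞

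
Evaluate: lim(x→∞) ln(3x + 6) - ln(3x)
This is an ∞-∞ indeterminate form.

Combine fractions or rationalize to convert ∞-∞ to 0/0 form:
  lim(x→∞) ln(3x + 6) - ln(3x) = 0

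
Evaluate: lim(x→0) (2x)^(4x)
This is an exponential indeterminate form.

For exponential indeterminate forms, take the natural log:
  Let L = lim(x→0) (2x)^(4x)
  Then ln(L) = lim(x→0) [exponent × ln(base)]
  Evaluate using L'Hôpital or standard limits, then exponentiate.
  L = 1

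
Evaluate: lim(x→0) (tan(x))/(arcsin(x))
This is a 0/0 indeterminate form.

Apply L'Hôpital's rule: differentiate numerator and denominator separately.
  f(x) = tan(x)   ⇒   f'(x) = tan(x)^2 + 1
  g(x) = asin(x)   ⇒   g'(x) = 1/sqrt(1 - x^2)
  lim(x→0) f'(x)/g'(x) = lim(x→0) (tan(x)^2 + 1)/(1/sqrt(1 - x^2))
  = 1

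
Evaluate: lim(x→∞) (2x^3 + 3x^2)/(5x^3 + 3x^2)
This is an ∞/∞ indeterminate form.

Apply L'Hôpital's rule: differentiate numerator and denominator separately.
  f(x) = 2·x^3 + 3·x^2   ⇒   f'(x) = 6·x^2 + 6·x
  g(x) = 5·x^3 + 3·x^2   ⇒   g'(x) = 15·x^2 + 6·x
  lim(x→∞) f'(x)/g'(x) = lim(x→∞) (6·x^2 + 6·x)/(15·x^2 + 6·x)
  = 2/5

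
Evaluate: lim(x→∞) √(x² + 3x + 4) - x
This is an ∞-∞ indeterminate form.

Combine fractions or rationalize to convert ∞-∞ to 0/0 form:
  lim(x→∞) √(x² + 3x + 4) - x = 3/2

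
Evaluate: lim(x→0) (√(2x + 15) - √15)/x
This is a standard limit.

Factor or rationalize the expression:
  lim(x→0) (√(2x + 15) - √15)/x = sqrt(15)/15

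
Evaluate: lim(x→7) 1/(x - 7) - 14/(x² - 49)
This is an ∞-∞ indeterminate form.

Combine fractions or rationalize to convert ∞-∞ to 0/0 form:
  lim(x→7) 1/(x - 7) - 14/(x² - 49) = 1/14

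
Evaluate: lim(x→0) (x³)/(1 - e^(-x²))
This is a 0/0 indeterminate form.

Apply L'Hôpital's rule: differentiate numerator and denominator separately.
  f(x) = x^3   ⇒   f'(x) = 3·x^2
  g(x) = 1 - e^(-x^2)   ⇒   g'(x) = 2·x·e^(-x^2)
  lim(x→0) f'(x)/g'(x) = lim(x→0) (3·x^2)/(2·x·e^(-x^2))
  = 0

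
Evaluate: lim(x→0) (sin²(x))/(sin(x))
This is a 0/0 indeterminate form.

Apply L'Hôpital's rule: differentiate numerator and denominator separately.
  f(x) = sin(x)^2   ⇒   f'(x) = 2·sin(x)·cos(x)
  g(x) = sin(x)   ⇒   g'(x) = cos(x)
  lim(x→0) f'(x)/g'(x) = lim(x→0) (2·sin(x)·cos(x))/(cos(x))
  = 0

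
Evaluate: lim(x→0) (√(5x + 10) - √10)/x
This is a standard limit.

Factor or rationalize the expression:
  lim(x→0) (√(5x + 10) - √10)/x = sqrt(10)/4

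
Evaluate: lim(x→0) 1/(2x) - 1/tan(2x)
This is an ∞-∞ indeterminate form.

Combine fractions or rationalize to convert ∞-∞ to 0/0 form:
  lim(x→0) 1/(2x) - 1/tan(2x) = 0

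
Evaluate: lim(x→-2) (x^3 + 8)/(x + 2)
This is a standard limit.

Factor or rationalize the expression:
  lim(x→-2) (x^3 + 8)/(x + 2) = 12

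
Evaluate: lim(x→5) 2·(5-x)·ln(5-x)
This is a 0·∞ indeterminate form.

Rewrite 0·∞ as a quotient (0/0 or ∞/∞ form), then apply L'Hôpital's rule:
  lim(x→5) 2·(5-x)·ln(5-x) = 0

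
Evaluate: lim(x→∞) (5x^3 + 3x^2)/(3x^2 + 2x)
This is an ∞/∞ indeterminate form.

Apply L'Hôpital's rule: differentiate numerator and denominator separately.
  f(x) = 5·x^3 + 3·x^2   ⇒   f'(x) = 15·x^2 + 6·x
  g(x) = 3·x^2 + 2·x   ⇒   g'(x) = 6·x + 2
  lim(x→∞) f'(x)/g'(x) = lim(x→∞) (15·x^2 + 6·x)/(6·x + 2)
  = ∞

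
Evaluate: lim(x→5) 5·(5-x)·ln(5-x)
This is a 0·∞ indeterminate form.

Rewrite 0·∞ as a quotient (0/0 or ∞/∞ form), then apply L'Hôpital's rule:
  lim(x→5) 5·(5-x)·ln(5-x) = 0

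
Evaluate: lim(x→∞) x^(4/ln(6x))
This is an exponential indeterminate form.

For exponential indeterminate forms, take the natural log:
  Let L = lim(x→∞) x^(4/ln(6x))
  Then ln(L) = lim(x→∞) [exponent × ln(base)]
  Evaluate using L'Hôpital or standard limits, then exponentiate.
  L = e^(4)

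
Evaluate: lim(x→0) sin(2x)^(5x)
This is an exponential indeterminate form.

For exponential indeterminate forms, take the natural log:
  Let L = lim(x→0) sin(2x)^(5x)
  Then ln(L) = lim(x→0) [exponent × ln(base)]
  Evaluate using L'Hôpital or standard limits, then exponentiate.
  L = 1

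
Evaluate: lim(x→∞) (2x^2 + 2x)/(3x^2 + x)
This is an ∞/∞ indeterminate form.

Apply L'Hôpital's rule: differentiate numerator and denominator separately.
  f(x) = 2·x^2 + 2·x   ⇒   f'(x) = 4·x + 2
  g(x) = 3·x^2 + x   ⇒   g'(x) = 6·x + 1
  lim(x→∞) f'(x)/g'(x) = lim(x→∞) (4·x + 2)/(6·x + 1)
  = 2/3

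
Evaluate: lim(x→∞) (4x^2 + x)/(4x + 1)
This is an ∞/∞ indeterminate form.

Apply L'Hôpital's rule: differentiate numerator and denominator separately.
  f(x) = 4·x^2 + x   ⇒   f'(x) = 8·x + 1
  g(x) = 4·x + 1   ⇒   g'(x) = 4
  lim(x→∞) f'(x)/g'(x) = lim(x→∞) (8·x + 1)/(4)
  = ∞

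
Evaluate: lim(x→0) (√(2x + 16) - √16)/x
This is a standard limit.

Factor or rationalize the expression:
  lim(x→0) (√(2x + 16) - √16)/x = 1/4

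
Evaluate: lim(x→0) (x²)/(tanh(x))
This is a 0/0 indeterminate form.

Apply L'Hôpital's rule: differentiate numerator and denominator separately.
  f(x) = x^2   ⇒   f'(x) = 2·x
  g(x) = tanh(x)   ⇒   g'(x) = 1 - tanh(x)^2
  lim(x→0) f'(x)/g'(x) = lim(x→0) (2·x)/(1 - tanh(x)^2)
  = 0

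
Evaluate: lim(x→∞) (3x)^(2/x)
This is an exponential indeterminate form.

For exponential indeterminate forms, take the natural log:
  Let L = lim(x→∞) (3x)^(2/x)
  Then ln(L) = lim(x→∞) [exponent × ln(base)]
  Evaluate using L'Hôpital or standard limits, then exponentiate.
  L = 1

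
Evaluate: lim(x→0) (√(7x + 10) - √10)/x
This is a standard limit.

Factor or rationalize the expression:
  lim(x→0) (√(7x + 10) - √10)/x = 7·sqrt(10)/20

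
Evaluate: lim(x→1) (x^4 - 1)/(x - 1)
This is a standard limit.

Factor or rationalize the expression:
  lim(x→1) (x^4 - 1)/(x - 1) = 4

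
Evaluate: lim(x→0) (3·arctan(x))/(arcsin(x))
This is a 0/0 indeterminate form.

Apply L'Hôpital's rule: differentiate numerator and denominator separately.
  f(x) = 3·atan(x)   ⇒   f'(x) = 3/(x^2 + 1)
  g(x) = asin(x)   ⇒   g'(x) = 1/sqrt(1 - x^2)
  lim(x→0) f'(x)/g'(x) = lim(x→0) (3/(x^2 + 1))/(1/sqrt(1 - x^2))
  = 3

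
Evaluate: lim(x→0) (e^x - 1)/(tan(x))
This is a 0/0 indeterminate form.

Apply L'Hôpital's rule: differentiate numerator and denominator separately.
  f(x) = e^(x) - 1   ⇒   f'(x) = e^(x)
  g(x) = tan(x)   ⇒   g'(x) = tan(x)^2 + 1
  lim(x→0) f'(x)/g'(x) = lim(x→0) (e^(x))/(tan(x)^2 + 1)
  = 1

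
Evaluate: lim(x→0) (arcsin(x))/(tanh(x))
This is a 0/0 indeterminate form.

Apply L'Hôpital's rule: differentiate numerator and denominator separately.
  f(x) = asin(x)   ⇒   f'(x) = 1/sqrt(1 - x^2)
  g(x) = tanh(x)   ⇒   g'(x) = 1 - tanh(x)^2
  lim(x→0) f'(x)/g'(x) = lim(x→0) (1/sqrt(1 - x^2))/(1 - tanh(x)^2)
  = 1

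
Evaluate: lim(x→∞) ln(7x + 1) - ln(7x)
This is an ∞-∞ indeterminate form.

Combine fractions or rationalize to convert ∞-∞ to 0/0 form:
  lim(x→∞) ln(7x + 1) - ln(7x) = 0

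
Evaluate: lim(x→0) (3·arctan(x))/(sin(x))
This is a 0/0 indeterminate form.

Apply L'Hôpital's rule: differentiate numerator and denominator separately.
  f(x) = 3·atan(x)   ⇒   f'(x) = 3/(x^2 + 1)
  g(x) = sin(x)   ⇒   g'(x) = cos(x)
  lim(x→0) f'(x)/g'(x) = lim(x→0) (3/(x^2 + 1))/(cos(x))
  = 3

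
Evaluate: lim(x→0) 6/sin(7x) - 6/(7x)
This is an ∞-∞ indeterminate form.

Combine fractions or rationalize to convert ∞-∞ to 0/0 form:
  lim(x→0) 6/sin(7x) - 6/(7x) = 0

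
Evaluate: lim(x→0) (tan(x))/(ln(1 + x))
This is a 0/0 indeterminate form.

Apply L'Hôpital's rule: differentiate numerator and denominator separately.
  f(x) = tan(x)   ⇒   f'(x) = tan(x)^2 + 1
  g(x) = ln(x + 1)   ⇒   g'(x) = 1/(x + 1)
  lim(x→0) f'(x)/g'(x) = lim(x→0) (tan(x)^2 + 1)/(1/(x + 1))
  = 1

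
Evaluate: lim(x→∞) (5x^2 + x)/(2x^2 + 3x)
This is an ∞/∞ indeterminate form.

Apply L'Hôpital's rule: differentiate numerator and denominator separately.
  f(x) = 5·x^2 + x   ⇒   f'(x) = 10·x + 1
  g(x) = 2·x^2 + 3·x   ⇒   g'(x) = 4·x + 3
  lim(x→∞) f'(x)/g'(x) = lim(x→∞) (10·x + 1)/(4·x + 3)
  = 5/2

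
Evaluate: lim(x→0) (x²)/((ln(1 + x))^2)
This is a 0/0 indeterminate form.

Apply L'Hôpital's rule: differentiate numerator and denominator separately.
  f(x) = x^2   ⇒   f'(x) = 2·x
  g(x) = ln(x + 1)^2   ⇒   g'(x) = 2·ln(x + 1)/(x + 1)
  lim(x→0) f'(x)/g'(x) = lim(x→0) (2·x)/(2·ln(x + 1)/(x + 1))
  = 1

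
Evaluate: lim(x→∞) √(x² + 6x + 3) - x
This is an ∞-∞ indeterminate form.

Combine fractions or rationalize to convert ∞-∞ to 0/0 form:
  lim(x→∞) √(x² + 6x + 3) - x = 3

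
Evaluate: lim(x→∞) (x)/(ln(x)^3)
This is an ∞/∞ indeterminate form.

Apply L'Hôpital's rule: differentiate numerator and denominator separately.
  f(x) = x   ⇒   f'(x) = 1
  g(x) = ln(x)^3   ⇒   g'(x) = 3·ln(x)^2/x
  lim(x→∞) f'(x)/g'(x) = lim(x→∞) (1)/(3·ln(x)^2/x)
  = ∞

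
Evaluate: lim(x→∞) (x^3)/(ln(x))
This is an ∞/∞ indeterminate form.

Apply L'Hôpital's rule: differentiate numerator and denominator separately.
  f(x) = x^3   ⇒   f'(x) = 3·x^2
  g(x) = ln(x)   ⇒   g'(x) = 1/x
  lim(x→∞) f'(x)/g'(x) = lim(x→∞) (3·x^2)/(1/x)
  = ∞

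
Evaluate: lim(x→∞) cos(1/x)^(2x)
This is an exponential indeterminate form.

For exponential indeterminate forms, take the natural log:
  Let L = lim(x→∞) cos(1/x)^(2x)
  Then ln(L) = lim(x→∞) [exponent × ln(base)]
  Evaluate using L'Hôpital or standard limits, then exponentiate.
  L = 1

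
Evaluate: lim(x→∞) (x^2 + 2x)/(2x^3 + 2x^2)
This is an ∞/∞ indeterminate form.

Apply L'Hôpital's rule: differentiate numerator and denominator separately.
  f(x) = x^2 + 2·x   ⇒   f'(x) = 2·x + 2
  g(x) = 2·x^3 + 2·x^2   ⇒   g'(x) = 6·x^2 + 4·x
  lim(x→∞) f'(x)/g'(x) = lim(x→∞) (2·x + 2)/(6·x^2 + 4·x)
  = 0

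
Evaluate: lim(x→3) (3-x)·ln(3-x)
This is a 0·∞ indeterminate form.

Rewrite 0·∞ as a quotient (0/0 or ∞/∞ form), then apply L'Hôpital's rule:
  lim(x→3) (3-x)·ln(3-x) = 0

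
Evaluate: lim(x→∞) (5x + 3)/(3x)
This is an ∞/∞ indeterminate form.

Apply L'Hôpital's rule: differentiate numerator and denominator separately.
  f(x) = 5·x + 3   ⇒   f'(x) = 5
  g(x) = 3·x   ⇒   g'(x) = 3
  lim(x→∞) f'(x)/g'(x) = lim(x→∞) (5)/(3)
  = 5/3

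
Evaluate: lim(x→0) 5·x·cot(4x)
This is a 0·∞ indeterminate form.

Rewrite 0·∞ as a quotient (0/0 or ∞/∞ form), then apply L'Hôpital's rule:
  lim(x→0) 5·x·cot(4x) = 5/4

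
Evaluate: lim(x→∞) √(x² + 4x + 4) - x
This is an ∞-∞ indeterminate form.

Combine fractions or rationalize to convert ∞-∞ to 0/0 form:
  lim(x→∞) √(x² + 4x + 4) - x = 2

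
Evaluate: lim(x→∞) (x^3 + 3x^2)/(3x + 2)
This is an ∞/∞ indeterminate form.

Apply L'Hôpital's rule: differentiate numerator and denominator separately.
  f(x) = x^3 + 3·x^2   ⇒   f'(x) = 3·x^2 + 6·x
  g(x) = 3·x + 2   ⇒   g'(x) = 3
  lim(x→∞) f'(x)/g'(x) = lim(x→∞) (3·x^2 + 6·x)/(3)
  = ∞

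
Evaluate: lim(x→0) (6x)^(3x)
This is an exponential indeterminate form.

For exponential indeterminate forms, take the natural log:
  Let L = lim(x→0) (6x)^(3x)
  Then ln(L) = lim(x→0) [exponent × ln(base)]
  Evaluate using L'Hôpital or standard limits, then exponentiate.
  L = 1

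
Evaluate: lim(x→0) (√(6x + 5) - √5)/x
This is a standard limit.

Factor or rationalize the expression:
  lim(x→0) (√(6x + 5) - √5)/x = 3·sqrt(5)/5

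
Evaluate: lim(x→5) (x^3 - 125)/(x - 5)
This is a standard limit.

Factor or rationalize the expression:
  lim(x→5) (x^3 - 125)/(x - 5) = 75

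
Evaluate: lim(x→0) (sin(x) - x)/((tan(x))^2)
This is a 0/0 indeterminate form.

Apply L'Hôpital's rule: differentiate numerator and denominator separately.
  f(x) = -x + sin(x)   ⇒   f'(x) = cos(x) - 1
  g(x) = tan(x)^2   ⇒   g'(x) = (2·tan(x)^2 + 2)·tan(x)
  lim(x→0) f'(x)/g'(x) = lim(x→0) (cos(x) - 1)/((2·tan(x)^2 + 2)·tan(x))
  = 0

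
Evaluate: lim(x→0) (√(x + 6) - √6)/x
This is a standard limit.

Factor or rationalize the expression:
  lim(x→0) (√(x + 6) - √6)/x = sqrt(6)/12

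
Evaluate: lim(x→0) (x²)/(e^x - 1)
This is a 0/0 indeterminate form.

Apply L'Hôpital's rule: differentiate numerator and denominator separately.
  f(x) = x^2   ⇒   f'(x) = 2·x
  g(x) = e^(x) - 1   ⇒   g'(x) = e^(x)
  lim(x→0) f'(x)/g'(x) = lim(x→0) (2·x)/(e^(x))
  = 0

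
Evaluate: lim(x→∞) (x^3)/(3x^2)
This is an ∞/∞ indeterminate form.

Apply L'Hôpital's rule: differentiate numerator and denominator separately.
  f(x) = x^3   ⇒   f'(x) = 3·x^2
  g(x) = 3·x^2   ⇒   g'(x) = 6·x
  lim(x→∞) f'(x)/g'(x) = lim(x→∞) (3·x^2)/(6·x)
  = ∞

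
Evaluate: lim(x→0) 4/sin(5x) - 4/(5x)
This is an ∞-∞ indeterminate form.

Combine fractions or rationalize to convert ∞-∞ to 0/0 form:
  lim(x→0) 4/sin(5x) - 4/(5x) = 0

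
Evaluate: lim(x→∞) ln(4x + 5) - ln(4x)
This is an ∞-∞ indeterminate form.

Combine fractions or rationalize to convert ∞-∞ to 0/0 form:
  lim(x→∞) ln(4x + 5) - ln(4x) = 0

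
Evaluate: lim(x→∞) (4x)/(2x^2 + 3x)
This is an ∞/∞ indeterminate form.

Apply L'Hôpital's rule: differentiate numerator and denominator separately.
  f(x) = 4·x   ⇒   f'(x) = 4
  g(x) = 2·x^2 + 3·x   ⇒   g'(x) = 4·x + 3
  lim(x→∞) f'(x)/g'(x) = lim(x→∞) (4)/(4·x + 3)
  = 0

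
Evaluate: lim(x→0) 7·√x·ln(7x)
This is a 0·∞ indeterminate form.

Rewrite 0·∞ as a quotient (0/0 or ∞/∞ form), then apply L'Hôpital's rule:
  lim(x→0) 7·√x·ln(7x) = 0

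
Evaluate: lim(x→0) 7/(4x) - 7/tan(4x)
This is an ∞-∞ indeterminate form.

Combine fractions or rationalize to convert ∞-∞ to 0/0 form:
  lim(x→0) 7/(4x) - 7/tan(4x) = 0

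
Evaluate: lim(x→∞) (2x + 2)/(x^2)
This is an ∞/∞ indeterminate form.

Apply L'Hôpital's rule: differentiate numerator and denominator separately.
  f(x) = 2·x + 2   ⇒   f'(x) = 2
  g(x) = x^2   ⇒   g'(x) = 2·x
  lim(x→∞) f'(x)/g'(x) = lim(x→∞) (2)/(2·x)
  = 0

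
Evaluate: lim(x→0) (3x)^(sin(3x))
This is an exponential indeterminate form.

For exponential indeterminate forms, take the natural log:
  Let L = lim(x→0) (3x)^(sin(3x))
  Then ln(L) = lim(x→0) [exponent × ln(base)]
  Evaluate using L'Hôpital or standard limits, then exponentiate.
  L = 1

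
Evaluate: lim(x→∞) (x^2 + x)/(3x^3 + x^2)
This is an ∞/∞ indeterminate form.

Apply L'Hôpital's rule: differentiate numerator and denominator separately.
  f(x) = x^2 + x   ⇒   f'(x) = 2·x + 1
  g(x) = 3·x^3 + x^2   ⇒   g'(x) = 9·x^2 + 2·x
  lim(x→∞) f'(x)/g'(x) = lim(x→∞) (2·x + 1)/(9·x^2 + 2·x)
  = 0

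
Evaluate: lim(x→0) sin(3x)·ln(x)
This is a 0·∞ indeterminate form.

Rewrite 0·∞ as a quotient (0/0 or ∞/∞ form), then apply L'Hôpital's rule:
  lim(x→0) sin(3x)·ln(x) = 0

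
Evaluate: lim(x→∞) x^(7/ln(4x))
This is an exponential indeterminate form.

For exponential indeterminate forms, take the natural log:
  Let L = lim(x→∞) x^(7/ln(4x))
  Then ln(L) = lim(x→∞) [exponent × ln(base)]
  Evaluate using L'Hôpital or standard limits, then exponentiate.
  L = e^(7)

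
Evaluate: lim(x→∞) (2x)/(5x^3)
This is an ∞/∞ indeterminate form.

Apply L'Hôpital's rule: differentiate numerator and denominator separately.
  f(x) = 2·x   ⇒   f'(x) = 2
  g(x) = 5·x^3   ⇒   g'(x) = 15·x^2
  lim(x→∞) f'(x)/g'(x) = lim(x→∞) (2)/(15·x^2)
  = 0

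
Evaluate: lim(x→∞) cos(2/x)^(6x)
This is an exponential indeterminate form.

For exponential indeterminate forms, take the natural log:
  Let L = lim(x→∞) cos(2/x)^(6x)
  Then ln(L) = lim(x→∞) [exponent × ln(base)]
  Evaluate using L'Hôpital or standard limits, then exponentiate.
  L = 1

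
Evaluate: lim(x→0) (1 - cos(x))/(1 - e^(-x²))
This is a 0/0 indeterminate form.

Apply L'Hôpital's rule: differentiate numerator and denominator separately.
  f(x) = 1 - cos(x)   ⇒   f'(x) = sin(x)
  g(x) = 1 - e^(-x^2)   ⇒   g'(x) = 2·x·e^(-x^2)
  lim(x→0) f'(x)/g'(x) = lim(x→0) (sin(x))/(2·x·e^(-x^2))
  = 1/2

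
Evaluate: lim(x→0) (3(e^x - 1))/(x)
This is a 0/0 indeterminate form.

Apply L'Hôpital's rule: differentiate numerator and denominator separately.
  f(x) = 3·e^(x) - 3   ⇒   f'(x) = 3·e^(x)
  g(x) = x   ⇒   g'(x) = 1
  lim(x→0) f'(x)/g'(x) = lim(x→0) (3·e^(x))/(1)
  = 3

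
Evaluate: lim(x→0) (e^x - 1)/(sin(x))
This is a 0/0 indeterminate form.

Apply L'Hôpital's rule: differentiate numerator and denominator separately.
  f(x) = e^(x) - 1   ⇒   f'(x) = e^(x)
  g(x) = sin(x)   ⇒   g'(x) = cos(x)
  lim(x→0) f'(x)/g'(x) = lim(x→0) (e^(x))/(cos(x))
  = 1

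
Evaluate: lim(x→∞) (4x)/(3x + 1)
This is an ∞/∞ indeterminate form.

Apply L'Hôpital's rule: differentiate numerator and denominator separately.
  f(x) = 4·x   ⇒   f'(x) = 4
  g(x) = 3·x + 1   ⇒   g'(x) = 3
  lim(x→∞) f'(x)/g'(x) = lim(x→∞) (4)/(3)
  = 4/3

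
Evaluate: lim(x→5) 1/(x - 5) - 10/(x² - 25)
This is an ∞-∞ indeterminate form.

Combine fractions or rationalize to convert ∞-∞ to 0/0 form:
  lim(x→5) 1/(x - 5) - 10/(x² - 25) = 1/10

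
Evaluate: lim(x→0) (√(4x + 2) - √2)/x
This is a standard limit.

Factor or rationalize the expression:
  lim(x→0) (√(4x + 2) - √2)/x = sqrt(2)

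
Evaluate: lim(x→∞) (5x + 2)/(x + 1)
This is an ∞/∞ indeterminate form.

Apply L'Hôpital's rule: differentiate numerator and denominator separately.
  f(x) = 5·x + 2   ⇒   f'(x) = 5
  g(x) = x + 1   ⇒   g'(x) = 1
  lim(x→∞) f'(x)/g'(x) = lim(x→∞) (5)/(1)
  = 5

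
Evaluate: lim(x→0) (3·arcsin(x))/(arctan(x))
This is a 0/0 indeterminate form.

Apply L'Hôpital's rule: differentiate numerator and denominator separately.
  f(x) = 3·asin(x)   ⇒   f'(x) = 3/sqrt(1 - x^2)
  g(x) = atan(x)   ⇒   g'(x) = 1/(x^2 + 1)
  lim(x→0) f'(x)/g'(x) = lim(x→0) (3/sqrt(1 - x^2))/(1/(x^2 + 1))
  = 3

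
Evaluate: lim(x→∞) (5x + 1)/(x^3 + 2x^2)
This is an ∞/∞ indeterminate form.

Apply L'Hôpital's rule: differentiate numerator and denominator separately.
  f(x) = 5·x + 1   ⇒   f'(x) = 5
  g(x) = x^3 + 2·x^2   ⇒   g'(x) = 3·x^2 + 4·x
  lim(x→∞) f'(x)/g'(x) = lim(x→∞) (5)/(3·x^2 + 4·x)
  = 0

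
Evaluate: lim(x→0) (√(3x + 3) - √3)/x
This is a standard limit.

Factor or rationalize the expression:
  lim(x→0) (√(3x + 3) - √3)/x = sqrt(3)/2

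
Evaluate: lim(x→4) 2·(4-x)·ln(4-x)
This is a 0·∞ indeterminate form.

Rewrite 0·∞ as a quotient (0/0 or ∞/∞ form), then apply L'Hôpital's rule:
  lim(x→4) 2·(4-x)·ln(4-x) = 0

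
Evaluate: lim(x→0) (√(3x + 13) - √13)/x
This is a standard limit.

Factor or rationalize the expression:
  lim(x→0) (√(3x + 13) - √13)/x = 3·sqrt(13)/26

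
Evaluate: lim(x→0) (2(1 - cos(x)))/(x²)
This is a 0/0 indeterminate form.

Apply L'Hôpital's rule: differentiate numerator and denominator separately.
  f(x) = 2 - 2·cos(x)   ⇒   f'(x) = 2·sin(x)
  g(x) = x^2   ⇒   g'(x) = 2·x
  lim(x→0) f'(x)/g'(x) = lim(x→0) (2·sin(x))/(2·x)
  = 1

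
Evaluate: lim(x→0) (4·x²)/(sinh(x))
This is a 0/0 indeterminate form.

Apply L'Hôpital's rule: differentiate numerator and denominator separately.
  f(x) = 4·x^2   ⇒   f'(x) = 8·x
  g(x) = sinh(x)   ⇒   g'(x) = cosh(x)
  lim(x→0) f'(x)/g'(x) = lim(x→0) (8·x)/(cosh(x))
  = 0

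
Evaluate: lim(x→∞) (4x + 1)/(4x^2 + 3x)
This is an ∞/∞ indeterminate form.

Apply L'Hôpital's rule: differentiate numerator and denominator separately.
  f(x) = 4·x + 1   ⇒   f'(x) = 4
  g(x) = 4·x^2 + 3·x   ⇒   g'(x) = 8·x + 3
  lim(x→∞) f'(x)/g'(x) = lim(x→∞) (4)/(8·x + 3)
  = 0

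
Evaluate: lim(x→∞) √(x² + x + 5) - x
This is an ∞-∞ indeterminate form.

Combine fractions or rationalize to convert ∞-∞ to 0/0 form:
  lim(x→∞) √(x² + x + 5) - x = 1/2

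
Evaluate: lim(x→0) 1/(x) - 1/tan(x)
This is an ∞-∞ indeterminate form.

Combine fractions or rationalize to convert ∞-∞ to 0/0 form:
  lim(x→0) 1/(x) - 1/tan(x) = 0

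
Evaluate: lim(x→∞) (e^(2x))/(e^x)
This is an ∞/∞ indeterminate form.

Apply L'Hôpital's rule: differentiate numerator and denominator separately.
  f(x) = e^(2·x)   ⇒   f'(x) = 2·e^(2·x)
  g(x) = e^(x)   ⇒   g'(x) = e^(x)
  lim(x→∞) f'(x)/g'(x) = lim(x→∞) (2·e^(2·x))/(e^(x))
  = ∞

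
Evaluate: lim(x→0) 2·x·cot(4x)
This is a 0·∞ indeterminate form.

Rewrite 0·∞ as a quotient (0/0 or ∞/∞ form), then apply L'Hôpital's rule:
  lim(x→0) 2·x·cot(4x) = 1/2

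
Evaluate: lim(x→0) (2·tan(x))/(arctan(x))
This is a 0/0 indeterminate form.

Apply L'Hôpital's rule: differentiate numerator and denominator separately.
  f(x) = 2·tan(x)   ⇒   f'(x) = 2·tan(x)^2 + 2
  g(x) = atan(x)   ⇒   g'(x) = 1/(x^2 + 1)
  lim(x→0) f'(x)/g'(x) = lim(x→0) (2·tan(x)^2 + 2)/(1/(x^2 + 1))
  = 2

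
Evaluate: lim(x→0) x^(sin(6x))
This is an exponential indeterminate form.

For exponential indeterminate forms, take the natural log:
  Let L = lim(x→0) x^(sin(6x))
  Then ln(L) = lim(x→0) [exponent × ln(base)]
  Evaluate using L'Hôpital or standard limits, then exponentiate.
  L = 1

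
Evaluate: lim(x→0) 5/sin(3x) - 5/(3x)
This is an ∞-∞ indeterminate form.

Combine fractions or rationalize to convert ∞-∞ to 0/0 form:
  lim(x→0) 5/sin(3x) - 5/(3x) = 0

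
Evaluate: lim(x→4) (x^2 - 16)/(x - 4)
This is a standard limit.

Factor or rationalize the expression:
  lim(x→4) (x^2 - 16)/(x - 4) = 8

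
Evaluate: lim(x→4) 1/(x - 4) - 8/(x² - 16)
This is an ∞-∞ indeterminate form.

Combine fractions or rationalize to convert ∞-∞ to 0/0 form:
  lim(x→4) 1/(x - 4) - 8/(x² - 16) = 1/8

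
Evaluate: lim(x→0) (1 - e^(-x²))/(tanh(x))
This is a 0/0 indeterminate form.

Apply L'Hôpital's rule: differentiate numerator and denominator separately.
  f(x) = 1 - e^(-x^2)   ⇒   f'(x) = 2·x·e^(-x^2)
  g(x) = tanh(x)   ⇒   g'(x) = 1 - tanh(x)^2
  lim(x→0) f'(x)/g'(x) = lim(x→0) (2·x·e^(-x^2))/(1 - tanh(x)^2)
  = 0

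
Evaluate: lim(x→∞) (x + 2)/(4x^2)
This is an ∞/∞ indeterminate form.

Apply L'Hôpital's rule: differentiate numerator and denominator separately.
  f(x) = x + 2   ⇒   f'(x) = 1
  g(x) = 4·x^2   ⇒   g'(x) = 8·x
  lim(x→∞) f'(x)/g'(x) = lim(x→∞) (1)/(8·x)
  = 0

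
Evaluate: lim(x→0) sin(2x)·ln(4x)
This is a 0·∞ indeterminate form.

Rewrite 0·∞ as a quotient (0/0 or ∞/∞ form), then apply L'Hôpital's rule:
  lim(x→0) sin(2x)·ln(4x) = 0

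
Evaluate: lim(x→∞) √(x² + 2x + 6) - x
This is an ∞-∞ indeterminate form.

Combine fractions or rationalize to convert ∞-∞ to 0/0 form:
  lim(x→∞) √(x² + 2x + 6) - x = 1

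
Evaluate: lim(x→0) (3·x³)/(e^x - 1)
This is a 0/0 indeterminate form.

Apply L'Hôpital's rule: differentiate numerator and denominator separately.
  f(x) = 3·x^3   ⇒   f'(x) = 9·x^2
  g(x) = e^(x) - 1   ⇒   g'(x) = e^(x)
  lim(x→0) f'(x)/g'(x) = lim(x→0) (9·x^2)/(e^(x))
  = 0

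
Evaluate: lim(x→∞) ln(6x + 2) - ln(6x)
This is an ∞-∞ indeterminate form.

Combine fractions or rationalize to convert ∞-∞ to 0/0 form:
  lim(x→∞) ln(6x + 2) - ln(6x) = 0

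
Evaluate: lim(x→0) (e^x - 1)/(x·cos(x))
This is a 0/0 indeterminate form.

Apply L'Hôpital's rule: differentiate numerator and denominator separately.
  f(x) = e^(x) - 1   ⇒   f'(x) = e^(x)
  g(x) = x·cos(x)   ⇒   g'(x) = -x·sin(x) + cos(x)
  lim(x→0) f'(x)/g'(x) = lim(x→0) (e^(x))/(-x·sin(x) + cos(x))
  = 1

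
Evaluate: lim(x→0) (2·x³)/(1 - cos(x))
This is a 0/0 indeterminate form.

Apply L'Hôpital's rule: differentiate numerator and denominator separately.
  f(x) = 2·x^3   ⇒   f'(x) = 6·x^2
  g(x) = 1 - cos(x)   ⇒   g'(x) = sin(x)
  lim(x→0) f'(x)/g'(x) = lim(x→0) (6·x^2)/(sin(x))
  = 0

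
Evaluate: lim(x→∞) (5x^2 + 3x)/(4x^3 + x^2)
This is an ∞/∞ indeterminate form.

Apply L'Hôpital's rule: differentiate numerator and denominator separately.
  f(x) = 5·x^2 + 3·x   ⇒   f'(x) = 10·x + 3
  g(x) = 4·x^3 + x^2   ⇒   g'(x) = 12·x^2 + 2·x
  lim(x→∞) f'(x)/g'(x) = lim(x→∞) (10·x + 3)/(12·x^2 + 2·x)
  = 0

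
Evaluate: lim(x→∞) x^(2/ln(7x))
This is an exponential indeterminate form.

For exponential indeterminate forms, take the natural log:
  Let L = lim(x→∞) x^(2/ln(7x))
  Then ln(L) = lim(x→∞) [exponent × ln(base)]
  Evaluate using L'Hôpital or standard limits, then exponentiate.
  L = e²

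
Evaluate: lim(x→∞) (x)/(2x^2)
This is an ∞/∞ indeterminate form.

Apply L'Hôpital's rule: differentiate numerator and denominator separately.
  f(x) = x   ⇒   f'(x) = 1
  g(x) = 2·x^2   ⇒   g'(x) = 4·x
  lim(x→∞) f'(x)/g'(x) = lim(x→∞) (1)/(4·x)
  = 0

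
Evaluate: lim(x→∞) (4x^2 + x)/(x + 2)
This is an ∞/∞ indeterminate form.

Apply L'Hôpital's rule: differentiate numerator and denominator separately.
  f(x) = 4·x^2 + x   ⇒   f'(x) = 8·x + 1
  g(x) = x + 2   ⇒   g'(x) = 1
  lim(x→∞) f'(x)/g'(x) = lim(x→∞) (8·x + 1)/(1)
  = ∞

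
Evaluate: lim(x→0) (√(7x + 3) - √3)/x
This is a standard limit.

Factor or rationalize the expression:
  lim(x→0) (√(7x + 3) - √3)/x = 7·sqrt(3)/6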